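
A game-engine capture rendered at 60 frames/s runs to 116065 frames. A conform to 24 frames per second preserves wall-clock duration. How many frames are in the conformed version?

46426 frames

Target frames = source frames × (target rate / source rate) = 116065 × (24)/(60) = 116065 × 2/5 = 46426.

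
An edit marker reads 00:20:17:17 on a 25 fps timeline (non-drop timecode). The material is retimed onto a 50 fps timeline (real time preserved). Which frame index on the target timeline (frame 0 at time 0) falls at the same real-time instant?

frame 60884

Source frame index: (0×3600 + 20×60 + 17) × 25 + 17 = 30442.
Real time: 30442 / (25) = 30442/25 s.
Target frame: (30442/25) × (50) = 60884.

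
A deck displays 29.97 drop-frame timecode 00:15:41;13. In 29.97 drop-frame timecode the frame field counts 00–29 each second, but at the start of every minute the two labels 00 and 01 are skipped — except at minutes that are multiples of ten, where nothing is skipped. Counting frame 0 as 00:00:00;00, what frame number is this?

28215

As if non-drop at 30 labels/s: (0 × 3600 + 15 × 60 + 41) × 30 + 13 = 28243.
Minute boundaries passed: 15; those not divisible by 10: 15 − 1 = 14; dropped labels = 2 × 14 = 28.
Actual frame index = 28243 − 28 = 28215.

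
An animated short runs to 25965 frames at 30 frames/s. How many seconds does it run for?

Running time = 25965 / (30) = 865.5 s.

865.5 seconds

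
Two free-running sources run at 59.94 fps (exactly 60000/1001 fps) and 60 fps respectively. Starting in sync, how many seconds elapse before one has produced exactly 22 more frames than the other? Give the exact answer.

11011/30 seconds

The gap grows by |60 − 60000/1001| = 60/1001 frames per second.
Time for a 22-frame gap: 22 ÷ (60/1001) = 11011/30 s.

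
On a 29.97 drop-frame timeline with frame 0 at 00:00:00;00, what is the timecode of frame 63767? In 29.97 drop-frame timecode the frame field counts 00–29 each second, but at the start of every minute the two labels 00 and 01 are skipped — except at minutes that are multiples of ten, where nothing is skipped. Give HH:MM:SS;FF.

00:35:27;21

Each 10-minute DF block holds 10 × 60 × 30 − 9 × 2 = 17982 frames. 63767 ÷ 17982 → 3 full blocks, remainder 9821.
Within the partial block the first minute is 1800 frames and each further minute 1798, so 5 further minute boundaries passed. Total skipped labels = 18 × 3 + 2 × 5 = 64.
Non-drop label index = 63767 + 64 = 63831; at 30 labels/s that is 00:35:27:21, i.e. DF 00:35:27;21.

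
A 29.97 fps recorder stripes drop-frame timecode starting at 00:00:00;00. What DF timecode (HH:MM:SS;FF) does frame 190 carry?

Each 10-minute DF block holds 10 × 60 × 30 − 9 × 2 = 17982 frames. 190 ÷ 17982 → 0 full blocks, remainder 190.
Within the partial block the first minute is 1800 frames and each further minute 1798, so 0 further minute boundaries passed. Total skipped labels = 18 × 0 + 2 × 0 = 0.
Non-drop label index = 190 + 0 = 190; at 30 labels/s that is 00:00:06:10, i.e. DF 00:00:06;10.

00:00:06;10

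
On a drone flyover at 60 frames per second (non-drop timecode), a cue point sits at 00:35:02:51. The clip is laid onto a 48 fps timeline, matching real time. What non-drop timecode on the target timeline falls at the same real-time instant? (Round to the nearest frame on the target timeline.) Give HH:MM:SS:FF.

Source frame index: (0×3600 + 35×60 + 2) × 60 + 51 = 126171.
Real time: 126171 / (60) = 42057/20 s.
Target frame: (42057/20) × (48) = 504684/5 ≈ 100936.800 → 100937.
At 48 labels/s: frame 100937 → 00:35:02:41.

00:35:02:41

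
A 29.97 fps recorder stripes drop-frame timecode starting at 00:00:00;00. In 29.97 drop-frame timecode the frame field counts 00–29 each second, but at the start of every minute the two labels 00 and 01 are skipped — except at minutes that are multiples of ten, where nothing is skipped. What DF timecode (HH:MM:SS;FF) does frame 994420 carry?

Ten DF minutes hold 17982 frames, so frame 994420 lies in block 55 (frames 989010–1006991) with 5410 frames into that block.
The block's first minute is 1800 frames and the rest 1798 each; 5410 frames reaches minute 3, so 55 × 18 + 3 × 2 = 996 labels have been skipped so far.
Adding those back, label number 994420 + 996 = 995416 at 30 labels/s is 33180 s + 16 f = 9 h 13 min 0 s frame 16, i.e. 09:13:00;16.

09:13:00;16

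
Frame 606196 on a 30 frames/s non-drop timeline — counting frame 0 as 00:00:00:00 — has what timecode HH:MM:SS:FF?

606196 ÷ 30 = 20206 full seconds, remainder 16 frames.
20206 s = 5 h 36 min 46 s.
Timecode: 05:36:46:16.

05:36:46:16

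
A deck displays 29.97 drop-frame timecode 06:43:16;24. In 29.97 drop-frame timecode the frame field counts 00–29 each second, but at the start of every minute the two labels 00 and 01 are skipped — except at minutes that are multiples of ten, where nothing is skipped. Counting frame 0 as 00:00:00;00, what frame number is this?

Complete 10-minute blocks: 40, each 17982 frames → 719280.
Remaining 3 whole minutes in the current block: 1800 + 2 × 1798 = 5396 frames.
Within the current minute: 16 × 30 + 24 − 2 = 502 (labels ;00/;01 skipped at this minute). Total = 719280 + 5396 + 502 = 725178.

725178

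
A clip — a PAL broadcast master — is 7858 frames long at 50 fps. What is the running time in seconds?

157.16 seconds

Running time = 7858 / (50) = 157.16 s.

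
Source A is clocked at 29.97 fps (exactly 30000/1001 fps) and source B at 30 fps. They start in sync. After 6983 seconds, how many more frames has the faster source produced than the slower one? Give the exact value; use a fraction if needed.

A emits 30000/1001 × 6983 = 209490000/1001 frames; B emits 30 × 6983 = 209490.
Difference = 209490/1001 frames (≈ 209.2807); B is ahead of A.

209490/1001 frames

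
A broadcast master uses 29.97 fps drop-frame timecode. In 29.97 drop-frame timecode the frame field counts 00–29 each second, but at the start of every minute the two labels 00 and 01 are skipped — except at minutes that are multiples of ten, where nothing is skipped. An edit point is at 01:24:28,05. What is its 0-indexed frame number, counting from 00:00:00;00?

Complete 10-minute blocks: 8, each 17982 frames → 143856.
Remaining 4 whole minutes in the current block: 1800 + 3 × 1798 = 7194 frames.
Within the current minute: 28 × 30 + 5 − 2 = 843 (labels ;00/;01 skipped at this minute). Total = 143856 + 7194 + 843 = 151893.

151893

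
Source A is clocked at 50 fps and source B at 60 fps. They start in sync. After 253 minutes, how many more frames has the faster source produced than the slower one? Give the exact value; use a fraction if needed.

253 min = 15180 s.
A emits 50 × 15180 = 759000 frames; B emits 60 × 15180 = 910800.
Difference = 151800 frames; B is ahead of A.

151800 frames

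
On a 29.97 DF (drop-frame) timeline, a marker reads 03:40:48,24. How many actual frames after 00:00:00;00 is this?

397068

As if non-drop at 30 labels/s: (3 × 3600 + 40 × 60 + 48) × 30 + 24 = 397464.
Minute boundaries passed: 220; those not divisible by 10: 220 − 22 = 198; dropped labels = 2 × 198 = 396.
Actual frame index = 397464 − 396 = 397068.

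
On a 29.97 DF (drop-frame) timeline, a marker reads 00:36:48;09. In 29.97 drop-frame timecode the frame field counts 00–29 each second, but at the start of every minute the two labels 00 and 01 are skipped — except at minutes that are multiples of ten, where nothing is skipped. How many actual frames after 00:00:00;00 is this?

Complete 10-minute blocks: 3, each 17982 frames → 53946.
Remaining 6 whole minutes in the current block: 1800 + 5 × 1798 = 10790 frames.
Within the current minute: 48 × 30 + 9 − 2 = 1447 (labels ;00/;01 skipped at this minute). Total = 53946 + 10790 + 1447 = 66183.

66183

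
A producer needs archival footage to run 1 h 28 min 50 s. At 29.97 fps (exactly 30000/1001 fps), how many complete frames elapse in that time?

1 h 28 min 50 s = 5330 s.
Frames = 5330 × 30000/1001 = 12300000/77 ≈ 159740.2597.
Complete frames: 159740.

159740 frames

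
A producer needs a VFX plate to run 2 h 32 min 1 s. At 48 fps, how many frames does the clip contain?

437808 frames

2 h 32 min 1 s = 9121 s.
Frames = 9121 × 48 = 437808.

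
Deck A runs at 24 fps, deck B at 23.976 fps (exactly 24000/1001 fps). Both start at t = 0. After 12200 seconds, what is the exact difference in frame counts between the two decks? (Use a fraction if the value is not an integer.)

A emits 24 × 12200 = 292800 frames; B emits 24000/1001 × 12200 = 292800000/1001.
Difference = 292800/1001 frames (≈ 292.5075); B is behind A.

292800/1001 frames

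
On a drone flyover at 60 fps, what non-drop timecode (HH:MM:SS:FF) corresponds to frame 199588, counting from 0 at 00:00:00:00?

199588 ÷ 60 = 3326 full seconds, remainder 28 frames.
3326 s = 0 h 55 min 26 s.
Timecode: 00:55:26:28.

00:55:26:28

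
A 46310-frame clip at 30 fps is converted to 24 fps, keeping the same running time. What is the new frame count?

37048 frames

Target frames = source frames × (target rate / source rate) = 46310 × (24)/(30) = 46310 × 4/5 = 37048.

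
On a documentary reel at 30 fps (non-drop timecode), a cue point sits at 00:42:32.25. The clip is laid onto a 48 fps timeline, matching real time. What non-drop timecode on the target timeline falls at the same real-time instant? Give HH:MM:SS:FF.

Source frame index: (0×3600 + 42×60 + 32) × 30 + 25 = 76585.
Real time: 76585 / (30) = 15317/6 s.
Target frame: (15317/6) × (48) = 122536.
At 48 labels/s: frame 122536 → 00:42:32:40.

00:42:32:40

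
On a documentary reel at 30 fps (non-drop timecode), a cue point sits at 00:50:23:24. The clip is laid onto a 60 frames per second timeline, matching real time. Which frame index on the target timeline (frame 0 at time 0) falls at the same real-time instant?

Source frame index: (0×3600 + 50×60 + 23) × 30 + 24 = 90714.
Real time: 90714 / (30) = 15119/5 s.
Target frame: (15119/5) × (60) = 181428.

frame 181428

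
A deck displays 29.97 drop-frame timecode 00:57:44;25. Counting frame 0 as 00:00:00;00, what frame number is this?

As if non-drop at 30 labels/s: (0 × 3600 + 57 × 60 + 44) × 30 + 25 = 103945.
Minute boundaries passed: 57; those not divisible by 10: 57 − 5 = 52; dropped labels = 2 × 52 = 104.
Actual frame index = 103945 − 104 = 103841.

103841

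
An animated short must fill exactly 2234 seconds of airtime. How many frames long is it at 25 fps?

55850 frames

Frames = 2234 × 25 = 55850.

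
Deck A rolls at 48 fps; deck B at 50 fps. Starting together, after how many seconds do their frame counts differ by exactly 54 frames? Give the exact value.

The gap grows by |50 − 48| = 2 frames per second.
Time for a 54-frame gap: 54 ÷ (2) = 27 s.

27 seconds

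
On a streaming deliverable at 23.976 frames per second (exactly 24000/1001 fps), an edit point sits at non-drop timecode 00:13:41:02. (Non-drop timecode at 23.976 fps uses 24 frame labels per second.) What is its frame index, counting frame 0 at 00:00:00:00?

19706

Total seconds to the label: (0 × 3600 + 13 × 60 + 41) = 821.
Frame index = 821 × 24 + 2 = 19706.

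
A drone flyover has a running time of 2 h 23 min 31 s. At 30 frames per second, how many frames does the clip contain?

2 h 23 min 31 s = 8611 s.
Frames = 8611 × 30 = 258330.

258330 frames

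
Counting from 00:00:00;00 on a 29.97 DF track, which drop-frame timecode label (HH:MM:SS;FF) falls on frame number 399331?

Ten DF minutes hold 17982 frames, so frame 399331 lies in block 22 (frames 395604–413585) with 3727 frames into that block.
The block's first minute is 1800 frames and the rest 1798 each; 3727 frames reaches minute 2, so 22 × 18 + 2 × 2 = 400 labels have been skipped so far.
Adding those back, label number 399331 + 400 = 399731 at 30 labels/s is 13324 s + 11 f = 3 h 42 min 4 s frame 11, i.e. 03:42:04;11.

03:42:04;11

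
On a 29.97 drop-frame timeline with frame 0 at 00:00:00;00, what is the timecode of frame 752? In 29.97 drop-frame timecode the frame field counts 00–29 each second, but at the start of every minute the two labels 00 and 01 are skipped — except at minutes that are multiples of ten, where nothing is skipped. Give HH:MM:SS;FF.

00:00:25;02

Ten DF minutes hold 17982 frames, so frame 752 lies in block 0 (frames 0–17981) with 752 frames into that block.
The block's first minute is 1800 frames and the rest 1798 each; 752 frames reaches minute 0, so 0 × 18 + 0 × 2 = 0 labels have been skipped so far.
Adding those back, label number 752 + 0 = 752 at 30 labels/s is 25 s + 2 f = 0 h 0 min 25 s frame 2, i.e. 00:00:25;02.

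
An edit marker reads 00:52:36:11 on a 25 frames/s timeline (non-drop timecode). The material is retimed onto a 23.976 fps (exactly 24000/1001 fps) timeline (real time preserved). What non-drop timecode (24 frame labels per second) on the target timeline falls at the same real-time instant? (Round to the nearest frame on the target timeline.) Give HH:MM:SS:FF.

Source frame index: (0×3600 + 52×60 + 36) × 25 + 11 = 78911.
Real time: 78911 / (25) = 78911/25 s.
Target frame: (78911/25) × (24000/1001) = 10822080/143 ≈ 75678.881 → 75679.
At 24 labels/s: frame 75679 → 00:52:33:07.

00:52:33:07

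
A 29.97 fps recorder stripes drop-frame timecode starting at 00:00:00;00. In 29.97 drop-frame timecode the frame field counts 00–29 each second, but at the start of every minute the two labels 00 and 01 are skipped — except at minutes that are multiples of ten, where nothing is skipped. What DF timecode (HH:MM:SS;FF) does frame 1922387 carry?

Ten DF minutes hold 17982 frames, so frame 1922387 lies in block 106 (frames 1906092–1924073) with 16295 frames into that block.
The block's first minute is 1800 frames and the rest 1798 each; 16295 frames reaches minute 9, so 106 × 18 + 9 × 2 = 1926 labels have been skipped so far.
Adding those back, label number 1922387 + 1926 = 1924313 at 30 labels/s is 64143 s + 23 f = 17 h 49 min 3 s frame 23, i.e. 17:49:03;23.

17:49:03;23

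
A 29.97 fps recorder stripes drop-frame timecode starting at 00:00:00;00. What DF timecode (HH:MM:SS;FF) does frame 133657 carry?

Ten DF minutes hold 17982 frames, so frame 133657 lies in block 7 (frames 125874–143855) with 7783 frames into that block.
The block's first minute is 1800 frames and the rest 1798 each; 7783 frames reaches minute 4, so 7 × 18 + 4 × 2 = 134 labels have been skipped so far.
Adding those back, label number 133657 + 134 = 133791 at 30 labels/s is 4459 s + 21 f = 1 h 14 min 19 s frame 21, i.e. 01:14:19;21.

01:14:19;21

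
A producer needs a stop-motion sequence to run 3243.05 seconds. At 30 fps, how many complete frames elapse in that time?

97291 frames

Frames = 3243.05 × 30 = 194583/2 ≈ 97291.5000.
Complete frames: 97291.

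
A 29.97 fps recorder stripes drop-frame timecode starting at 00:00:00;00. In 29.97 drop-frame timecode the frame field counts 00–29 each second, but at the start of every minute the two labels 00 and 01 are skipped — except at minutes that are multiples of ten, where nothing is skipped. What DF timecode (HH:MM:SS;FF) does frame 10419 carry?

00:05:47;19

Each 10-minute DF block holds 10 × 60 × 30 − 9 × 2 = 17982 frames. 10419 ÷ 17982 → 0 full blocks, remainder 10419.
Within the partial block the first minute is 1800 frames and each further minute 1798, so 5 further minute boundaries passed. Total skipped labels = 18 × 0 + 2 × 5 = 10.
Non-drop label index = 10419 + 10 = 10429; at 30 labels/s that is 00:05:47:19, i.e. DF 00:05:47;19.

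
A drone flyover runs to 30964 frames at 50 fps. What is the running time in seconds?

Running time = 30964 / (50) = 619.28 s.

619.28 seconds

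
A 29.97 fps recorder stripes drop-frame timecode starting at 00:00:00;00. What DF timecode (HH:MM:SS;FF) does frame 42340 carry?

00:23:32;22

Each 10-minute DF block holds 10 × 60 × 30 − 9 × 2 = 17982 frames. 42340 ÷ 17982 → 2 full blocks, remainder 6376.
Within the partial block the first minute is 1800 frames and each further minute 1798, so 3 further minute boundaries passed. Total skipped labels = 18 × 2 + 2 × 3 = 42.
Non-drop label index = 42340 + 42 = 42382; at 30 labels/s that is 00:23:32:22, i.e. DF 00:23:32;22.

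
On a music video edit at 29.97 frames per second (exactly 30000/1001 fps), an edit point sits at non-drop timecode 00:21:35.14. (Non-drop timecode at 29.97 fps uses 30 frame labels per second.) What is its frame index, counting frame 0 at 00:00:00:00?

Total seconds to the label: (0 × 3600 + 21 × 60 + 35) = 1295.
Frame index = 1295 × 30 + 14 = 38864.

frame 38864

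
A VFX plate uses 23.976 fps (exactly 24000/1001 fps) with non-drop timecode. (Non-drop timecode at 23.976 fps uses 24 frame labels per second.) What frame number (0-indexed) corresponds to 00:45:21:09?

Total seconds to the label: (0 × 3600 + 45 × 60 + 21) = 2721.
Frame index = 2721 × 24 + 9 = 65313.

frame 65313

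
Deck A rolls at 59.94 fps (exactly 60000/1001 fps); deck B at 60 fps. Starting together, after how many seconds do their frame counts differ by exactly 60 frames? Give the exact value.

The gap grows by |60 − 60000/1001| = 60/1001 frames per second.
Time for a 60-frame gap: 60 ÷ (60/1001) = 1001 s.

1001 seconds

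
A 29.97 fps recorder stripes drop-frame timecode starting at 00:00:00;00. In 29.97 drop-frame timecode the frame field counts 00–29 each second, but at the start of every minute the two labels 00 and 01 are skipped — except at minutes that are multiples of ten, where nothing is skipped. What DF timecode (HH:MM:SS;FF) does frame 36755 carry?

00:20:26;11

Each 10-minute DF block holds 10 × 60 × 30 − 9 × 2 = 17982 frames. 36755 ÷ 17982 → 2 full blocks, remainder 791.
Within the partial block the first minute is 1800 frames and each further minute 1798, so 0 further minute boundaries passed. Total skipped labels = 18 × 2 + 2 × 0 = 36.
Non-drop label index = 36755 + 36 = 36791; at 30 labels/s that is 00:20:26:11, i.e. DF 00:20:26;11.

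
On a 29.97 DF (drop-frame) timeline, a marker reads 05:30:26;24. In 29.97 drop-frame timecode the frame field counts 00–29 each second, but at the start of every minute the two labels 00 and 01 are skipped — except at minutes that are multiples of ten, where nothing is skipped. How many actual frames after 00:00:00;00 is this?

594210

Complete 10-minute blocks: 33, each 17982 frames → 593406.
Remaining 0 whole minutes in the current block: 0 frames.
Within the current minute: 26 × 30 + 24 = 804. Total = 593406 + 0 + 804 = 594210.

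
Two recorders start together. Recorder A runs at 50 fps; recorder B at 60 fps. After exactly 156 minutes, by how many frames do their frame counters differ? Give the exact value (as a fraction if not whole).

93600 frames

156 min = 9360 s.
A emits 50 × 9360 = 468000 frames; B emits 60 × 9360 = 561600.
Difference = 93600 frames; B is ahead of A.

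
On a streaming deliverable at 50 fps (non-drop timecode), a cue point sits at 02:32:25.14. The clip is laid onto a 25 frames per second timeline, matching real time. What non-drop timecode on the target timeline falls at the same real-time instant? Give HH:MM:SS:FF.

02:32:25:07

Source frame index: (2×3600 + 32×60 + 25) × 50 + 14 = 457264.
Real time: 457264 / (50) = 228632/25 s.
Target frame: (228632/25) × (25) = 228632.
At 25 labels/s: frame 228632 → 02:32:25:07.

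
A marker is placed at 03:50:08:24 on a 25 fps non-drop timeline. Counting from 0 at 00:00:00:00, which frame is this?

Total seconds to the label: (3 × 3600 + 50 × 60 + 8) = 13808.
Frame index = 13808 × 25 + 24 = 345224.

345224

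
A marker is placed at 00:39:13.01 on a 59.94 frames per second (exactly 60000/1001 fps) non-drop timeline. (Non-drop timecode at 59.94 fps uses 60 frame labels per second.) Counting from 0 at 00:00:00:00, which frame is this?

frame 141181

Total seconds to the label: (0 × 3600 + 39 × 60 + 13) = 2353.
Frame index = 2353 × 60 + 1 = 141181.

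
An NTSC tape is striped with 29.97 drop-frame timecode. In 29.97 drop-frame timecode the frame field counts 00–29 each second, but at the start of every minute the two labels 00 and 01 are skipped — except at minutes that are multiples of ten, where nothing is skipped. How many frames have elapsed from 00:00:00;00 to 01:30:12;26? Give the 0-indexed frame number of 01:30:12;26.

162224

As if non-drop at 30 labels/s: (1 × 3600 + 30 × 60 + 12) × 30 + 26 = 162386.
Minute boundaries passed: 90; those not divisible by 10: 90 − 9 = 81; dropped labels = 2 × 81 = 162.
Actual frame index = 162386 − 162 = 162224.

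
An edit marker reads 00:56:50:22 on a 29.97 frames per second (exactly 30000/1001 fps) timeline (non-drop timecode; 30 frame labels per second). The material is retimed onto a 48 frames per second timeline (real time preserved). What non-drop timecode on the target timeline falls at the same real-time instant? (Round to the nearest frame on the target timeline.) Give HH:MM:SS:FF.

00:56:54:07

Source frame index: (0×3600 + 56×60 + 50) × 30 + 22 = 102322.
Real time: 102322 / (30000/1001) = 51212161/15000 s.
Target frame: (51212161/15000) × (48) = 102424322/625 ≈ 163878.915 → 163879.
At 48 labels/s: frame 163879 → 00:56:54:07.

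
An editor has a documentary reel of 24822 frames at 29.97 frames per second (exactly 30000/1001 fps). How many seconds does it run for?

828.2274 seconds

Running time = 24822 / (30000/1001) = 828.2274 s.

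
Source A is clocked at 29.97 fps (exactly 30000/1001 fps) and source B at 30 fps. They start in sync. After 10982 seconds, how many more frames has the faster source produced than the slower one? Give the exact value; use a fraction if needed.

A emits 30000/1001 × 10982 = 329460000/1001 frames; B emits 30 × 10982 = 329460.
Difference = 329460/1001 frames (≈ 329.1309); B is ahead of A.

329460/1001 frames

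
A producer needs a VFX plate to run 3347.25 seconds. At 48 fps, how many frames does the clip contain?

160668 frames

Frames = 3347.25 × 48 = 160668.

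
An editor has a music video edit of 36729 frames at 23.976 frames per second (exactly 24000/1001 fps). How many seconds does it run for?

1531.905375 seconds

Running time = 36729 / (24000/1001) = 1531.905375 s.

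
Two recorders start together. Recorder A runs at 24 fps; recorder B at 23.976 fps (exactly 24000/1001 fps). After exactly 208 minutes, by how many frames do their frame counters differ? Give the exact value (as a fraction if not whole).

208 min = 12480 s.
A emits 24 × 12480 = 299520 frames; B emits 24000/1001 × 12480 = 23040000/77.
Difference = 23040/77 frames (≈ 299.2208); B is behind A.

23040/77 frames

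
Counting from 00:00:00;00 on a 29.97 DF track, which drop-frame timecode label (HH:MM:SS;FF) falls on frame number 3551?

00:01:58;13

Ten DF minutes hold 17982 frames, so frame 3551 lies in block 0 (frames 0–17981) with 3551 frames into that block.
The block's first minute is 1800 frames and the rest 1798 each; 3551 frames reaches minute 1, so 0 × 18 + 1 × 2 = 2 labels have been skipped so far.
Adding those back, label number 3551 + 2 = 3553 at 30 labels/s is 118 s + 13 f = 0 h 1 min 58 s frame 13, i.e. 00:01:58;13.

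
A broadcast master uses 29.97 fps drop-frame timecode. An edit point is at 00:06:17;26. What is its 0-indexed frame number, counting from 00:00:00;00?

Complete 10-minute blocks: 0, each 17982 frames → 0.
Remaining 6 whole minutes in the current block: 1800 + 5 × 1798 = 10790 frames.
Within the current minute: 17 × 30 + 26 − 2 = 534 (labels ;00/;01 skipped at this minute). Total = 0 + 10790 + 534 = 11324.

11324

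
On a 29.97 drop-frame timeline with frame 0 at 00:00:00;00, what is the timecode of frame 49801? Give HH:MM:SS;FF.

Ten DF minutes hold 17982 frames, so frame 49801 lies in block 2 (frames 35964–53945) with 13837 frames into that block.
The block's first minute is 1800 frames and the rest 1798 each; 13837 frames reaches minute 7, so 2 × 18 + 7 × 2 = 50 labels have been skipped so far.
Adding those back, label number 49801 + 50 = 49851 at 30 labels/s is 1661 s + 21 f = 0 h 27 min 41 s frame 21, i.e. 00:27:41;21.

00:27:41;21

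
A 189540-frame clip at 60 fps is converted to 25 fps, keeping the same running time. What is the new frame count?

78975 frames

Target frames = source frames × (target rate / source rate) = 189540 × (25)/(60) = 189540 × 5/12 = 78975.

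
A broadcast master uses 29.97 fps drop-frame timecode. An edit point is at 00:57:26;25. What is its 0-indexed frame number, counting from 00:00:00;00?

Complete 10-minute blocks: 5, each 17982 frames → 89910.
Remaining 7 whole minutes in the current block: 1800 + 6 × 1798 = 12588 frames.
Within the current minute: 26 × 30 + 25 − 2 = 803 (labels ;00/;01 skipped at this minute). Total = 89910 + 12588 + 803 = 103301.

103301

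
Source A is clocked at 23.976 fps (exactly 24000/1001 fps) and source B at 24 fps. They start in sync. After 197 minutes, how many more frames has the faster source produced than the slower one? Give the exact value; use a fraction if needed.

197 min = 11820 s.
A emits 24000/1001 × 11820 = 283680000/1001 frames; B emits 24 × 11820 = 283680.
Difference = 283680/1001 frames (≈ 283.3966); B is ahead of A.

283680/1001 frames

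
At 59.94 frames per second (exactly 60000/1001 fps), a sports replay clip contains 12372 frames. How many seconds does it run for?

206.4062 seconds

Running time = 12372 / (60000/1001) = 206.4062 s.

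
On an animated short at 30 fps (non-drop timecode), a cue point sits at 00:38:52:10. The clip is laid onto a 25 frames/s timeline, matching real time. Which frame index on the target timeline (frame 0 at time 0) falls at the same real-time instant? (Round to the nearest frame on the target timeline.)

Source frame index: (0×3600 + 38×60 + 52) × 30 + 10 = 69970.
Real time: 69970 / (30) = 6997/3 s.
Target frame: (6997/3) × (25) = 174925/3 ≈ 58308.333 → 58308.

frame 58308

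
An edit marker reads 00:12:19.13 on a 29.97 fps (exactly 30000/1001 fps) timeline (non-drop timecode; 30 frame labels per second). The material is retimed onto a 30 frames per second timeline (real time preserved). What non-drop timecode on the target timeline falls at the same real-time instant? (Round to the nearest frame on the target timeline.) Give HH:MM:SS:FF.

Source frame index: (0×3600 + 12×60 + 19) × 30 + 13 = 22183.
Real time: 22183 / (30000/1001) = 22205183/30000 s.
Target frame: (22205183/30000) × (30) = 22205183/1000 ≈ 22205.183 → 22205.
At 30 labels/s: frame 22205 → 00:12:20:05.

00:12:20:05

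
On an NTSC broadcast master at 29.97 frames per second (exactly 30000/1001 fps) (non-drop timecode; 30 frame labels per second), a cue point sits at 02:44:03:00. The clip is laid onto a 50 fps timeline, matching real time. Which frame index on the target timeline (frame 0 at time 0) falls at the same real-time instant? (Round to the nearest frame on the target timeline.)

frame 492642

Source frame index: (2×3600 + 44×60 + 3) × 30 + 0 = 295290.
Real time: 295290 / (30000/1001) = 9852843/1000 s.
Target frame: (9852843/1000) × (50) = 9852843/20 ≈ 492642.150 → 492642.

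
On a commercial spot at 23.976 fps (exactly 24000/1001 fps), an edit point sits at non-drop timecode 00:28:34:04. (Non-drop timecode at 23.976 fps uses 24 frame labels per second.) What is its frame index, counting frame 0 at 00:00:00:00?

41140

Total seconds to the label: (0 × 3600 + 28 × 60 + 34) = 1714.
Frame index = 1714 × 24 + 4 = 41140.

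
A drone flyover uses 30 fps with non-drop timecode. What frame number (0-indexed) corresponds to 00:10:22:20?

Total seconds to the label: (0 × 3600 + 10 × 60 + 22) = 622.
Frame index = 622 × 30 + 20 = 18680.

frame 18680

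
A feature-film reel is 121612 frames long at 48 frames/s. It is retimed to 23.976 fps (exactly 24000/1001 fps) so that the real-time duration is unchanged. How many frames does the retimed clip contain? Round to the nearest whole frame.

60745 frames

Frames at target rate = 121612 × (24000/1001) / (48) = 60806000/1001 ≈ 60745.255.
Nearest whole frame: 60745.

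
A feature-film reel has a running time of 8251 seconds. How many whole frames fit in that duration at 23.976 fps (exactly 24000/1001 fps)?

Frames = 8251 × 24000/1001 = 198024000/1001 ≈ 197826.1738.
Complete frames: 197826.

197826 frames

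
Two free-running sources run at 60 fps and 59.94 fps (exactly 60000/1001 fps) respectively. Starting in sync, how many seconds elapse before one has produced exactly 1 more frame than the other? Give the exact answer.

The gap grows by |60000/1001 − 60| = 60/1001 frames per second.
Time for a 1-frame gap: 1 ÷ (60/1001) = 1001/60 s.

1001/60 seconds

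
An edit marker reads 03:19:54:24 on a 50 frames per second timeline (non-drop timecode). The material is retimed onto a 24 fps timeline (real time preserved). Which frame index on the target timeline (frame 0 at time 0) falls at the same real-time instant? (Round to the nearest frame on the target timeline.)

Source frame index: (3×3600 + 19×60 + 54) × 50 + 24 = 599724.
Real time: 599724 / (50) = 299862/25 s.
Target frame: (299862/25) × (24) = 7196688/25 ≈ 287867.520 → 287868.

frame 287868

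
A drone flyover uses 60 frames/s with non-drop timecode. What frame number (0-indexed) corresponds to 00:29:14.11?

Total seconds to the label: (0 × 3600 + 29 × 60 + 14) = 1754.
Frame index = 1754 × 60 + 11 = 105251.

frame 105251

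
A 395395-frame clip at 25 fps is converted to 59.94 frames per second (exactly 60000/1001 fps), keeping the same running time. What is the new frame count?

Target frames = source frames × (target rate / source rate) = 395395 × (60000/1001)/(25) = 395395 × 2400/1001 = 948000.

948000 frames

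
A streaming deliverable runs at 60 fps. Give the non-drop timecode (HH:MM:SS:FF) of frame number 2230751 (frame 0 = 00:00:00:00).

2230751 ÷ 60 = 37179 full seconds, remainder 11 frames.
37179 s = 10 h 19 min 39 s.
Timecode: 10:19:39:11.

10:19:39:11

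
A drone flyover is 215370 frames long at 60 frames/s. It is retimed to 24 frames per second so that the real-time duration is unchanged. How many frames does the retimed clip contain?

Target frames = source frames × (target rate / source rate) = 215370 × (24)/(60) = 215370 × 2/5 = 86148.

86148 frames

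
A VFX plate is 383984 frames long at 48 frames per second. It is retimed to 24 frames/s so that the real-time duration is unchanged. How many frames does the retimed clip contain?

Target frames = source frames × (target rate / source rate) = 383984 × (24)/(48) = 383984 × 1/2 = 191992.

191992 frames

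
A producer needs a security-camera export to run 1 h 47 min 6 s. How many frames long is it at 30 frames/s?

192780 frames

1 h 47 min 6 s = 6426 s.
Frames = 6426 × 30 = 192780.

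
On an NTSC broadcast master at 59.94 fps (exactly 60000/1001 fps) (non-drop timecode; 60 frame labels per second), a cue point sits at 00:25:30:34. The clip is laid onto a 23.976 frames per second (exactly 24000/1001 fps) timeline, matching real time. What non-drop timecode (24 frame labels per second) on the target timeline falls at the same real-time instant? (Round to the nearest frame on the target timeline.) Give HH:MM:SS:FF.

00:25:30:14

Source frame index: (0×3600 + 25×60 + 30) × 60 + 34 = 91834.
Real time: 91834 / (60000/1001) = 45962917/30000 s.
Target frame: (45962917/30000) × (24000/1001) = 183668/5 ≈ 36733.600 → 36734.
At 24 labels/s: frame 36734 → 00:25:30:14.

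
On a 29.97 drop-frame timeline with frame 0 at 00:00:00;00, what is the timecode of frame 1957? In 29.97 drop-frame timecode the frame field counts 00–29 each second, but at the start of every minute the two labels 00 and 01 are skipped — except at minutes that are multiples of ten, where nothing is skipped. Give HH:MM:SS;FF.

Ten DF minutes hold 17982 frames, so frame 1957 lies in block 0 (frames 0–17981) with 1957 frames into that block.
The block's first minute is 1800 frames and the rest 1798 each; 1957 frames reaches minute 1, so 0 × 18 + 1 × 2 = 2 labels have been skipped so far.
Adding those back, label number 1957 + 2 = 1959 at 30 labels/s is 65 s + 9 f = 0 h 1 min 5 s frame 9, i.e. 00:01:05;09.

00:01:05;09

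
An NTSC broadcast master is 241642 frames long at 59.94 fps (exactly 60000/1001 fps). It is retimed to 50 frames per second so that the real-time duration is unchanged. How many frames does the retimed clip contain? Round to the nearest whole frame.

Frames at target rate = 241642 × (50) / (60000/1001) = 120941821/600 ≈ 201569.702.
Nearest whole frame: 201570.

201570 frames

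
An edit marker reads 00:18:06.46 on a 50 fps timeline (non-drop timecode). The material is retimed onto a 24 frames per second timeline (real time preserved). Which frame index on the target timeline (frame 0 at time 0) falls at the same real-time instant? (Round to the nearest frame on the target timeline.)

frame 26086

Source frame index: (0×3600 + 18×60 + 6) × 50 + 46 = 54346.
Real time: 54346 / (50) = 27173/25 s.
Target frame: (27173/25) × (24) = 652152/25 ≈ 26086.080 → 26086.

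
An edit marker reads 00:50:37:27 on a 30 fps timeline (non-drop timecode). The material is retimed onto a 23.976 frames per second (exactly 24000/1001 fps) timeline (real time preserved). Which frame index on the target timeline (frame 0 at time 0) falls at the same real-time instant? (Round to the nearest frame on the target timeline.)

frame 72837

Source frame index: (0×3600 + 50×60 + 37) × 30 + 27 = 91137.
Real time: 91137 / (30) = 30379/10 s.
Target frame: (30379/10) × (24000/1001) = 72909600/1001 ≈ 72836.763 → 72837.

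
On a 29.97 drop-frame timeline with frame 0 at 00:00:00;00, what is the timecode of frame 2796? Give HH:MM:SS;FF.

00:01:33;08

Each 10-minute DF block holds 10 × 60 × 30 − 9 × 2 = 17982 frames. 2796 ÷ 17982 → 0 full blocks, remainder 2796.
Within the partial block the first minute is 1800 frames and each further minute 1798, so 1 further minute boundary passed. Total skipped labels = 18 × 0 + 2 × 1 = 2.
Non-drop label index = 2796 + 2 = 2798; at 30 labels/s that is 00:01:33:08, i.e. DF 00:01:33;08.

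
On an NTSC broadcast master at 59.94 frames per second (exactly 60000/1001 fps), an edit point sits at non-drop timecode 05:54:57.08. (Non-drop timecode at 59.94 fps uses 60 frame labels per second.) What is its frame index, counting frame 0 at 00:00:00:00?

frame 1277828

Total seconds to the label: (5 × 3600 + 54 × 60 + 57) = 21297.
Frame index = 21297 × 60 + 8 = 1277828.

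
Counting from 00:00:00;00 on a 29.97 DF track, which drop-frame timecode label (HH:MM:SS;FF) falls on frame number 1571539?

14:33:57;01

Each 10-minute DF block holds 10 × 60 × 30 − 9 × 2 = 17982 frames. 1571539 ÷ 17982 → 87 full blocks, remainder 7105.
Within the partial block the first minute is 1800 frames and each further minute 1798, so 3 further minute boundaries passed. Total skipped labels = 18 × 87 + 2 × 3 = 1572.
Non-drop label index = 1571539 + 1572 = 1573111; at 30 labels/s that is 14:33:57:01, i.e. DF 14:33:57;01.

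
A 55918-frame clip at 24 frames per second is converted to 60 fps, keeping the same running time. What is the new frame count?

Target frames = source frames × (target rate / source rate) = 55918 × (60)/(24) = 55918 × 5/2 = 139795.

139795 frames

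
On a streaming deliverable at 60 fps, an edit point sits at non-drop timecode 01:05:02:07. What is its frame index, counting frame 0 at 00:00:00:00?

Total seconds to the label: (1 × 3600 + 5 × 60 + 2) = 3902.
Frame index = 3902 × 60 + 7 = 234127.

frame 234127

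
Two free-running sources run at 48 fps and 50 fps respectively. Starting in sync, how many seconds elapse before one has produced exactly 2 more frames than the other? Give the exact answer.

1 seconds

The gap grows by |50 − 48| = 2 frames per second.
Time for a 2-frame gap: 2 ÷ (2) = 1 s.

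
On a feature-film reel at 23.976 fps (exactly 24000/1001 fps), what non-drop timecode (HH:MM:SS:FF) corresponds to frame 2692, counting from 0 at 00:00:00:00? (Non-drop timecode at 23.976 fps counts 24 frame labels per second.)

2692 ÷ 24 = 112 full seconds, remainder 4 frames.
112 s = 0 h 1 min 52 s.
Timecode: 00:01:52:04.

00:01:52:04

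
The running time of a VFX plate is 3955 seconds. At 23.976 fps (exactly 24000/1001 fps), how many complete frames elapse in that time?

94825 frames

Frames = 3955 × 24000/1001 = 13560000/143 ≈ 94825.1748.
Complete frames: 94825.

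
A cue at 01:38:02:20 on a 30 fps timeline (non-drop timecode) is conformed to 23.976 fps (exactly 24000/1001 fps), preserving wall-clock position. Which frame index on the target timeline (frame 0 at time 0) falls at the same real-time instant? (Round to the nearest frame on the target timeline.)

Source frame index: (1×3600 + 38×60 + 2) × 30 + 20 = 176480.
Real time: 176480 / (30) = 17648/3 s.
Target frame: (17648/3) × (24000/1001) = 141184000/1001 ≈ 141042.957 → 141043.

frame 141043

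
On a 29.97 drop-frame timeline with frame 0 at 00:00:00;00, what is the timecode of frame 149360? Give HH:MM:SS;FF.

Ten DF minutes hold 17982 frames, so frame 149360 lies in block 8 (frames 143856–161837) with 5504 frames into that block.
The block's first minute is 1800 frames and the rest 1798 each; 5504 frames reaches minute 3, so 8 × 18 + 3 × 2 = 150 labels have been skipped so far.
Adding those back, label number 149360 + 150 = 149510 at 30 labels/s is 4983 s + 20 f = 1 h 23 min 3 s frame 20, i.e. 01:23:03;20.

01:23:03;20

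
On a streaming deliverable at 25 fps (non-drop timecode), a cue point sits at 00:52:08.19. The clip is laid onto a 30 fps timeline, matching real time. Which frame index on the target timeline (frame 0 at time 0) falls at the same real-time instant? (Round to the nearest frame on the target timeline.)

frame 93863

Source frame index: (0×3600 + 52×60 + 8) × 25 + 19 = 78219.
Real time: 78219 / (25) = 78219/25 s.
Target frame: (78219/25) × (30) = 469314/5 ≈ 93862.800 → 93863.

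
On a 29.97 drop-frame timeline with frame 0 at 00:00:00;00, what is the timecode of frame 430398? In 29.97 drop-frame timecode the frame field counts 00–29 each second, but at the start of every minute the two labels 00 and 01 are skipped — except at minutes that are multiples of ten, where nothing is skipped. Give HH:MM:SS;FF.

Each 10-minute DF block holds 10 × 60 × 30 − 9 × 2 = 17982 frames. 430398 ÷ 17982 → 23 full blocks, remainder 16812.
Within the partial block the first minute is 1800 frames and each further minute 1798, so 9 further minute boundaries passed. Total skipped labels = 18 × 23 + 2 × 9 = 432.
Non-drop label index = 430398 + 432 = 430830; at 30 labels/s that is 03:59:21:00, i.e. DF 03:59:21;00.

03:59:21;00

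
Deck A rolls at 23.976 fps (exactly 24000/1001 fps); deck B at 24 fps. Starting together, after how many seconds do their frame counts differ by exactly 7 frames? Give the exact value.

7007/24 seconds

The gap grows by |24 − 24000/1001| = 24/1001 frames per second.
Time for a 7-frame gap: 7 ÷ (24/1001) = 7007/24 s.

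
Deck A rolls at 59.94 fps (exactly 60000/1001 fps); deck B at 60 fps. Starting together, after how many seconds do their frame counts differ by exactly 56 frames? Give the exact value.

14014/15 seconds

The gap grows by |60 − 60000/1001| = 60/1001 frames per second.
Time for a 56-frame gap: 56 ÷ (60/1001) = 14014/15 s.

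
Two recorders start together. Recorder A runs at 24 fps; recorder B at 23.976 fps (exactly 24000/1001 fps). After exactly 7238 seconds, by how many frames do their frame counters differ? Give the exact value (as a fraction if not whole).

2256/13 frames

A emits 24 × 7238 = 173712 frames; B emits 24000/1001 × 7238 = 2256000/13.
Difference = 2256/13 frames (≈ 173.5385); B is behind A.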